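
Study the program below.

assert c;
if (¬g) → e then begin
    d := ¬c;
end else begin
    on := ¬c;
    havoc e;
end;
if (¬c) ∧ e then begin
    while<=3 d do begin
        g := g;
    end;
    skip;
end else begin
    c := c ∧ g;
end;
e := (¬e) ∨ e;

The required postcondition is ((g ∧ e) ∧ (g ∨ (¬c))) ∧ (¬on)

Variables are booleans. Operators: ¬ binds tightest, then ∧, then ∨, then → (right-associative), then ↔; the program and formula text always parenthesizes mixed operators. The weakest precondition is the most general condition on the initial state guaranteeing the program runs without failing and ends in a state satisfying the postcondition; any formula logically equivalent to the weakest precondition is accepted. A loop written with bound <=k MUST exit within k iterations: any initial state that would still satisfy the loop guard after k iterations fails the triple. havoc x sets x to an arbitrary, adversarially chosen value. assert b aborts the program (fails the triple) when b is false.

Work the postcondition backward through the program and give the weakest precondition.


Working backward. After the program, the postcondition ((g ∧ e) ∧ (g ∨ (¬c))) ∧ (¬on) must hold; in canonical form it is g ∧ e ∧ (g ∨ (¬c)) ∧ (¬on).
Before e := (¬e) ∨ e: g ∧ (g ∨ (¬c)) ∧ (¬on)
Then branch requires (d → ((d → ((d → ((¬d) ∧ g ∧ (g ∨ (¬c)) ∧ (¬on))) ∧ ((¬d) → (g ∧ (g ∨ (¬c)) ∧ (¬on))))) ∧ ((¬d) → (g ∧ (g ∨ (¬c)) ∧ (¬on))))) ∧ ((¬d) → (g ∧ (g ∨ (¬c)) ∧ (¬on))); else branch requires g ∧ (g ∨ (¬(c ∧ g))) ∧ (¬on).
Before the if: (((¬c) ∧ e) → ((d → ((d → ((d → ((¬d) ∧ g ∧ (g ∨ (¬c)) ∧ (¬on))) ∧ ((¬d) → (g ∧ (g ∨ (¬c)) ∧ (¬on))))) ∧ ((¬d) → (g ∧ (g ∨ (¬c)) ∧ (¬on))))) ∧ ((¬d) → (g ∧ (g ∨ (¬c)) ∧ (¬on))))) ∧ ((¬((¬c) ∧ e)) → (g ∧ (g ∨ (¬(c ∧ g))) ∧ (¬on)))
Then branch requires (((¬c) ∧ e) → (((¬c) → (((¬c) → (((¬c) → (c ∧ g ∧ (g ∨ (¬c)) ∧ (¬on))) ∧ (c → (g ∧ (g ∨ (¬c)) ∧ (¬on))))) ∧ (c → (g ∧ (g ∨ (¬c)) ∧ (¬on))))) ∧ (c → (g ∧ (g ∨ (¬c)) ∧ (¬on))))) ∧ ((¬((¬c) ∧ e)) → (g ∧ (g ∨ (¬(c ∧ g))) ∧ (¬on))); else branch requires ((¬c) → ((d → ((d → ((d → ((¬d) ∧ g ∧ (g ∨ (¬c)) ∧ c)) ∧ ((¬d) → (g ∧ (g ∨ (¬c)) ∧ c)))) ∧ ((¬d) → (g ∧ (g ∨ (¬c)) ∧ c)))) ∧ ((¬d) → (g ∧ (g ∨ (¬c)) ∧ c)))) ∧ (c → (g ∧ (g ∨ (¬(c ∧ g))) ∧ c)) ∧ g ∧ (g ∨ (¬(c ∧ g))) ∧ c.
Before the if: (((¬g) → e) → ((((¬c) ∧ e) → (((¬c) → (((¬c) → (((¬c) → (c ∧ g ∧ (g ∨ (¬c)) ∧ (¬on))) ∧ (c → (g ∧ (g ∨ (¬c)) ∧ (¬on))))) ∧ (c → (g ∧ (g ∨ (¬c)) ∧ (¬on))))) ∧ (c → (g ∧ (g ∨ (¬c)) ∧ (¬on))))) ∧ ((¬((¬c) ∧ e)) → (g ∧ (g ∨ (¬(c ∧ g))) ∧ (¬on))))) ∧ ((¬((¬g) → e)) → (((¬c) → ((d → ((d → ((d → ((¬d) ∧ g ∧ (g ∨ (¬c)) ∧ c)) ∧ ((¬d) → (g ∧ (g ∨ (¬c)) ∧ c)))) ∧ ((¬d) → (g ∧ (g ∨ (¬c)) ∧ c)))) ∧ ((¬d) → (g ∧ (g ∨ (¬c)) ∧ c)))) ∧ (c → (g ∧ (g ∨ (¬(c ∧ g))) ∧ c)) ∧ g ∧ (g ∨ (¬(c ∧ g))) ∧ c))
Before assert c: c ∧ (((¬g) → e) → ((((¬c) ∧ e) → (((¬c) → (((¬c) → (((¬c) → (c ∧ g ∧ (g ∨ (¬c)) ∧ (¬on))) ∧ (c → (g ∧ (g ∨ (¬c)) ∧ (¬on))))) ∧ (c → (g ∧ (g ∨ (¬c)) ∧ (¬on))))) ∧ (c → (g ∧ (g ∨ (¬c)) ∧ (¬on))))) ∧ ((¬((¬c) ∧ e)) → (g ∧ (g ∨ (¬(c ∧ g))) ∧ (¬on))))) ∧ ((¬((¬g) → e)) → (((¬c) → ((d → ((d → ((d → ((¬d) ∧ g ∧ (g ∨ (¬c)) ∧ c)) ∧ ((¬d) → (g ∧ (g ∨ (¬c)) ∧ c)))) ∧ ((¬d) → (g ∧ (g ∨ (¬c)) ∧ c)))) ∧ ((¬d) → (g ∧ (g ∨ (¬c)) ∧ c)))) ∧ (c → (g ∧ (g ∨ (¬(c ∧ g))) ∧ c)) ∧ g ∧ (g ∨ (¬(c ∧ g))) ∧ c))
Answer: WP = c ∧ (((¬g) → e) → ((((¬c) ∧ e) → (((¬c) → (((¬c) → (((¬c) → (c ∧ g ∧ (g ∨ (¬c)) ∧ (¬on))) ∧ (c → (g ∧ (g ∨ (¬c)) ∧ (¬on))))) ∧ (c → (g ∧ (g ∨ (¬c)) ∧ (¬on))))) ∧ (c → (g ∧ (g ∨ (¬c)) ∧ (¬on))))) ∧ ((¬((¬c) ∧ e)) → (g ∧ (g ∨ (¬(c ∧ g))) ∧ (¬on))))) ∧ ((¬((¬g) → e)) → (((¬c) → ((d → ((d → ((d → ((¬d) ∧ g ∧ (g ∨ (¬c)) ∧ c)) ∧ ((¬d) → (g ∧ (g ∨ (¬c)) ∧ c)))) ∧ ((¬d) → (g ∧ (g ∨ (¬c)) ∧ c)))) ∧ ((¬d) → (g ∧ (g ∨ (¬c)) ∧ c)))) ∧ (c → (g ∧ (g ∨ (¬(c ∧ g))) ∧ c)) ∧ g ∧ (g ∨ (¬(c ∧ g))) ∧ c))


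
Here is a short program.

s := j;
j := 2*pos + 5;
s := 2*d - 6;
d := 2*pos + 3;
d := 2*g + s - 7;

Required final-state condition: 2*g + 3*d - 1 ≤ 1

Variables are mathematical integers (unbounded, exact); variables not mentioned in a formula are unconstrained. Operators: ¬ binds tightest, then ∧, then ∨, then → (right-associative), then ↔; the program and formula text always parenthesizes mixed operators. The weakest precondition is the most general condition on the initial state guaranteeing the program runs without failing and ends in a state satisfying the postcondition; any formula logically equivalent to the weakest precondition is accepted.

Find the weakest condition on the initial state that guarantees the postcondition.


Working backward. After the program, the postcondition 2*g + 3*d - 1 ≤ 1 must hold; in canonical form it is 3*d + 2*g ≤ 2.
Before d := 2*g + s - 7: 8*g + 3*s ≤ 23
Before d := 2*pos + 3: 8*g + 3*s ≤ 23
Before s := 2*d - 6: 6*d + 8*g ≤ 41
Before j := 2*pos + 5: 6*d + 8*g ≤ 41
Before s := j: 6*d + 8*g ≤ 41
Answer: WP = 6*d + 8*g ≤ 41


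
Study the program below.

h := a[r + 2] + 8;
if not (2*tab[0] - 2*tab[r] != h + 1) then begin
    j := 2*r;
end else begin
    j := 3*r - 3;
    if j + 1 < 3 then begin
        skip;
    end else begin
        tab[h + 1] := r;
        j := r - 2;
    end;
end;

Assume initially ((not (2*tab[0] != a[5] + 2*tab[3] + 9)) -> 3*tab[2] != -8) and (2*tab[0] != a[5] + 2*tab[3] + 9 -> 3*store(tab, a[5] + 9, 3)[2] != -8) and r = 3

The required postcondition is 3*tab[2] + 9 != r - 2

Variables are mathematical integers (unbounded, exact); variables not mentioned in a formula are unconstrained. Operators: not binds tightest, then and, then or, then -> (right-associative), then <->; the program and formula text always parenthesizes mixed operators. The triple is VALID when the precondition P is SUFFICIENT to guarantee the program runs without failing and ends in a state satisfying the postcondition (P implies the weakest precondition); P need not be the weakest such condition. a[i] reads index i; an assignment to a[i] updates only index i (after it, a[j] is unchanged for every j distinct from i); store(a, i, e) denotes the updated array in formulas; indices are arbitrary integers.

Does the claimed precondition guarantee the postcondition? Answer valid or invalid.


Working backward. After the program, the postcondition 3*tab[2] + 9 != r - 2 must hold; in canonical form it is 3*tab[2] != r - 11.
Then branch requires 3*tab[2] != r - 11; else branch requires (3*r < 5 -> 3*tab[2] != r - 11) and ((not (3*r < 5)) -> 3*store(tab, h + 1, r)[2] != r - 11).
Before the if: ((not (2*tab[0] != 2*tab[r] + h + 1)) -> 3*tab[2] != r - 11) and (2*tab[0] != 2*tab[r] + h + 1 -> ((3*r < 5 -> 3*tab[2] != r - 11) and ((not (3*r < 5)) -> 3*store(tab, h + 1, r)[2] != r - 11)))
Before h := a[r + 2] + 8: ((not (2*tab[0] != a[r + 2] + 2*tab[r] + 9)) -> 3*tab[2] != r - 11) and (2*tab[0] != a[r + 2] + 2*tab[r] + 9 -> ((3*r < 5 -> 3*tab[2] != r - 11) and ((not (3*r < 5)) -> 3*store(tab, a[r + 2] + 9, r)[2] != r - 11)))
The weakest precondition is ((not (2*tab[0] != a[r + 2] + 2*tab[r] + 9)) -> 3*tab[2] != r - 11) and (2*tab[0] != a[r + 2] + 2*tab[r] + 9 -> ((3*r < 5 -> 3*tab[2] != r - 11) and ((not (3*r < 5)) -> 3*store(tab, a[r + 2] + 9, r)[2] != r - 11))).
Check whether ((not (2*tab[0] != a[5] + 2*tab[3] + 9)) -> 3*tab[2] != -8) and (2*tab[0] != a[5] + 2*tab[3] + 9 -> 3*store(tab, a[5] + 9, 3)[2] != -8) and r = 3 implies it.
Every state satisfying the precondition satisfies the weakest precondition: the implication holds.
Answer: valid


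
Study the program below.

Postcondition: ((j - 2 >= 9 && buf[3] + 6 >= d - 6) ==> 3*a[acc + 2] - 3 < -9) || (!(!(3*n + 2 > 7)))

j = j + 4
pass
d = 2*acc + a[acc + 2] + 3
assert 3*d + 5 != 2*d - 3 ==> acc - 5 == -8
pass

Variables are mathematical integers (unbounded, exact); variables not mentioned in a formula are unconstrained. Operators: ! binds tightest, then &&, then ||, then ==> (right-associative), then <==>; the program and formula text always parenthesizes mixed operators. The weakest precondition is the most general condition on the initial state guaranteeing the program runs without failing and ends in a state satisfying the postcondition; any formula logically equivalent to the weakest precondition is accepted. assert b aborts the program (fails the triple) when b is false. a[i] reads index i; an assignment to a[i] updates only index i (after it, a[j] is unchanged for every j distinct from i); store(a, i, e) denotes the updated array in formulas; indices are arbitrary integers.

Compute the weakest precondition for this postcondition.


Working backward. After the program, the postcondition ((j - 2 >= 9 && buf[3] + 6 >= d - 6) ==> 3*a[acc + 2] - 3 < -9) || (!(!(3*n + 2 > 7))) must hold; in canonical form it is ((j >= 11 && buf[3] >= d - 12) ==> 3*a[acc + 2] < -6) || 3*n > 5.
Before skip: ((j >= 11 && buf[3] >= d - 12) ==> 3*a[acc + 2] < -6) || 3*n > 5
Before assert 3*d + 5 != 2*d - 3 ==> acc - 5 == -8: (d != -8 ==> acc == -3) && (((j >= 11 && buf[3] >= d - 12) ==> 3*a[acc + 2] < -6) || 3*n > 5)
Before d := 2*acc + a[acc + 2] + 3: (a[acc + 2] + 2*acc != -11 ==> acc == -3) && (((j >= 11 && buf[3] >= a[acc + 2] + 2*acc - 9) ==> 3*a[acc + 2] < -6) || 3*n > 5)
Before skip: (a[acc + 2] + 2*acc != -11 ==> acc == -3) && (((j >= 11 && buf[3] >= a[acc + 2] + 2*acc - 9) ==> 3*a[acc + 2] < -6) || 3*n > 5)
Before j := j + 4: (a[acc + 2] + 2*acc != -11 ==> acc == -3) && (((j >= 7 && buf[3] >= a[acc + 2] + 2*acc - 9) ==> 3*a[acc + 2] < -6) || 3*n > 5)
Answer: WP = (a[acc + 2] + 2*acc != -11 ==> acc == -3) && (((j >= 7 && buf[3] >= a[acc + 2] + 2*acc - 9) ==> 3*a[acc + 2] < -6) || 3*n > 5)


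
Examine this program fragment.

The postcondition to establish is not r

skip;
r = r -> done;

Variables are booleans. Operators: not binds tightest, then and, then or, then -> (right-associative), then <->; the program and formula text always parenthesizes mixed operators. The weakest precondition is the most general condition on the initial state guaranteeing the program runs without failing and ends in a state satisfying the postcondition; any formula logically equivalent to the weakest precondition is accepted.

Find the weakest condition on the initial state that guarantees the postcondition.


Working backward. After the program, not r must hold.
Before r := r -> done: not (r -> done)
Before skip: not (r -> done)
Answer: WP = not (r -> done)


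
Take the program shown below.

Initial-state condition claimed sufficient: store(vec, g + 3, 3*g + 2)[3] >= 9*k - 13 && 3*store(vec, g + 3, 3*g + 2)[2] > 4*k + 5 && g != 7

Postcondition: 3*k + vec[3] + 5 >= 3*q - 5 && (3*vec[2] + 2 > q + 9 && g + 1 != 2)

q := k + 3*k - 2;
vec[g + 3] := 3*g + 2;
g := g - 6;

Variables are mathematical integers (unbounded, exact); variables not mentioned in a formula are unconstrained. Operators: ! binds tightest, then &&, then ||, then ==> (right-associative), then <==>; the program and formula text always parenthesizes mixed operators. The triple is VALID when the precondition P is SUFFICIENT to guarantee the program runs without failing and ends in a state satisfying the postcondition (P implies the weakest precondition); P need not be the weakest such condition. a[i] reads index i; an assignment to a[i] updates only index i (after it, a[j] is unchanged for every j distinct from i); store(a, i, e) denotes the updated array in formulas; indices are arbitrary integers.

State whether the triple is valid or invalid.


Working backward. After the program, the postcondition 3*k + vec[3] + 5 >= 3*q - 5 && (3*vec[2] + 2 > q + 9 && g + 1 != 2) must hold; in canonical form it is vec[3] + 3*k >= 3*q - 10 && 3*vec[2] > q + 7 && g != 1.
Before g := g - 6: vec[3] + 3*k >= 3*q - 10 && 3*vec[2] > q + 7 && g != 7
Before vec[g + 3] := 3*g + 2: store(vec, g + 3, 3*g + 2)[3] + 3*k >= 3*q - 10 && 3*store(vec, g + 3, 3*g + 2)[2] > q + 7 && g != 7
Before q := k + 3*k - 2: store(vec, g + 3, 3*g + 2)[3] >= 9*k - 16 && 3*store(vec, g + 3, 3*g + 2)[2] > 4*k + 5 && g != 7
The weakest precondition is store(vec, g + 3, 3*g + 2)[3] >= 9*k - 16 && 3*store(vec, g + 3, 3*g + 2)[2] > 4*k + 5 && g != 7.
Check whether store(vec, g + 3, 3*g + 2)[3] >= 9*k - 13 && 3*store(vec, g + 3, 3*g + 2)[2] > 4*k + 5 && g != 7 implies it.
Every state satisfying the precondition satisfies the weakest precondition: the implication holds.
Answer: valid


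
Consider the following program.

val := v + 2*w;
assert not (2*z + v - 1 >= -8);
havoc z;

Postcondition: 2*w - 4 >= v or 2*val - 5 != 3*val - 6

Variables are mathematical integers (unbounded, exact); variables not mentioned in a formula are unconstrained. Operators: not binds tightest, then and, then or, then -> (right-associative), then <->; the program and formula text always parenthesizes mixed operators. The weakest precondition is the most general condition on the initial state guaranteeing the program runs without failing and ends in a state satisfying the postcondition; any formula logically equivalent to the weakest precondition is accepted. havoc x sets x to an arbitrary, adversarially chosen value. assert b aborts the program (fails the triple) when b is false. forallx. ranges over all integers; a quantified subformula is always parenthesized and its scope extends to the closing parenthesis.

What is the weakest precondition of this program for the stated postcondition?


Working backward. After the program, the postcondition 2*w - 4 >= v or 2*val - 5 != 3*val - 6 must hold; in canonical form it is 2*w >= v + 4 or val != 1.
Before havoc z: 2*w >= v + 4 or val != 1
Before assert not (2*z + v - 1 >= -8): (not (v + 2*z >= -7)) and (2*w >= v + 4 or val != 1)
Before val := v + 2*w: (not (v + 2*z >= -7)) and (2*w >= v + 4 or v + 2*w != 1)
Answer: WP = (not (v + 2*z >= -7)) and (2*w >= v + 4 or v + 2*w != 1)


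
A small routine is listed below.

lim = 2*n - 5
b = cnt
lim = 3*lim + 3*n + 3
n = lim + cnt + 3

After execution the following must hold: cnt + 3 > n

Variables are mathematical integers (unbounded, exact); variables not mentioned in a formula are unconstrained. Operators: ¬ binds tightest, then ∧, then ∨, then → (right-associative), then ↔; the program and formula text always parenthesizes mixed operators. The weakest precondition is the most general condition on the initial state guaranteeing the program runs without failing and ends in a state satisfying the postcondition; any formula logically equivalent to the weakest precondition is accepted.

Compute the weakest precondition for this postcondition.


Working backward. After the program, the postcondition cnt + 3 > n must hold; in canonical form it is cnt > n - 3.
Before n := lim + cnt + 3: lim < 0
Before lim := 3*lim + 3*n + 3: 3*lim + 3*n < -3
Before b := cnt: 3*lim + 3*n < -3
Before lim := 2*n - 5: 9*n < 12
Answer: WP = 9*n < 12


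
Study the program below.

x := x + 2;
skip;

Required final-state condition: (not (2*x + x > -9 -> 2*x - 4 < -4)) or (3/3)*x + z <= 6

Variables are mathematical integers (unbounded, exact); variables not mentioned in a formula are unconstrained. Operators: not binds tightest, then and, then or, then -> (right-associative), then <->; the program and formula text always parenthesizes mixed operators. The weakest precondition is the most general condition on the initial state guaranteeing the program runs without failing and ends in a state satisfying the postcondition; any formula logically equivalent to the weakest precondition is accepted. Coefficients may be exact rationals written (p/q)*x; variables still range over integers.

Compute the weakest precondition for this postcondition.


Working backward. After the program, the postcondition (not (2*x + x > -9 -> 2*x - 4 < -4)) or (3/3)*x + z <= 6 must hold; in canonical form it is (not (3*x > -9 -> 2*x < 0)) or x + z <= 6.
Before skip: (not (3*x > -9 -> 2*x < 0)) or x + z <= 6
Before x := x + 2: (not (3*x > -15 -> 2*x < -4)) or x + z <= 4
Answer: WP = (not (3*x > -15 -> 2*x < -4)) or x + z <= 4


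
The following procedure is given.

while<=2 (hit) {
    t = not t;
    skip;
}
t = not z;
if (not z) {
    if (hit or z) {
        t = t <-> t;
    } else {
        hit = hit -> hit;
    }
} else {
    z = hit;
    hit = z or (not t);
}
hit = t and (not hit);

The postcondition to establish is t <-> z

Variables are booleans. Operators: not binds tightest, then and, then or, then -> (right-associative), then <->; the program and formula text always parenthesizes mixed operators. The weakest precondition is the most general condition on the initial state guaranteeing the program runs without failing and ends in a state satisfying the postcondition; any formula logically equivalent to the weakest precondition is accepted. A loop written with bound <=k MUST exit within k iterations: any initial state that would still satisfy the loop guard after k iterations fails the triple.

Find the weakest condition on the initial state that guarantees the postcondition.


Working backward. After the program, t <-> z must hold.
Before hit := t and (not hit): t <-> z
Then branch requires ((hit or z) -> z) and ((not (hit or z)) -> (t <-> z)); else branch requires t <-> hit.
Before the if: ((not z) -> (((hit or z) -> z) and ((not (hit or z)) -> (t <-> z)))) and (z -> (t <-> hit))
Before t := not z: ((not z) -> (((hit or z) -> z) and ((not (hit or z)) -> ((not z) <-> z)))) and (z -> ((not z) <-> hit))
Before the loop (bound <=2), unroll the exhaustion recursion (WP_0 = exit-now case; WP_j = one more guarded iteration, up to j = 2):
  WP_0: (not hit) and ((not z) -> (((hit or z) -> z) and ((not (hit or z)) -> ((not z) <-> z)))) and (z -> ((not z) <-> hit))
  WP_1: (hit -> ((not hit) and ((not z) -> (((hit or z) -> z) and ((not (hit or z)) -> ((not z) <-> z)))) and (z -> ((not z) <-> hit)))) and ((not hit) -> (((not z) -> (((hit or z) -> z) and ((not (hit or z)) -> ((not z) <-> z)))) and (z -> ((not z) <-> hit))))
  WP_2: (hit -> ((hit -> ((not hit) and ((not z) -> (((hit or z) -> z) and ((not (hit or z)) -> ((not z) <-> z)))) and (z -> ((not z) <-> hit)))) and ((not hit) -> (((not z) -> (((hit or z) -> z) and ((not (hit or z)) -> ((not z) <-> z)))) and (z -> ((not z) <-> hit)))))) and ((not hit) -> (((not z) -> (((hit or z) -> z) and ((not (hit or z)) -> ((not z) <-> z)))) and (z -> ((not z) <-> hit))))
So before the loop: (hit -> ((hit -> ((not hit) and ((not z) -> (((hit or z) -> z) and ((not (hit or z)) -> ((not z) <-> z)))) and (z -> ((not z) <-> hit)))) and ((not hit) -> (((not z) -> (((hit or z) -> z) and ((not (hit or z)) -> ((not z) <-> z)))) and (z -> ((not z) <-> hit)))))) and ((not hit) -> (((not z) -> (((hit or z) -> z) and ((not (hit or z)) -> ((not z) <-> z)))) and (z -> ((not z) <-> hit))))
Answer: WP = (hit -> ((hit -> ((not hit) and ((not z) -> (((hit or z) -> z) and ((not (hit or z)) -> ((not z) <-> z)))) and (z -> ((not z) <-> hit)))) and ((not hit) -> (((not z) -> (((hit or z) -> z) and ((not (hit or z)) -> ((not z) <-> z)))) and (z -> ((not z) <-> hit)))))) and ((not hit) -> (((not z) -> (((hit or z) -> z) and ((not (hit or z)) -> ((not z) <-> z)))) and (z -> ((not z) <-> hit))))


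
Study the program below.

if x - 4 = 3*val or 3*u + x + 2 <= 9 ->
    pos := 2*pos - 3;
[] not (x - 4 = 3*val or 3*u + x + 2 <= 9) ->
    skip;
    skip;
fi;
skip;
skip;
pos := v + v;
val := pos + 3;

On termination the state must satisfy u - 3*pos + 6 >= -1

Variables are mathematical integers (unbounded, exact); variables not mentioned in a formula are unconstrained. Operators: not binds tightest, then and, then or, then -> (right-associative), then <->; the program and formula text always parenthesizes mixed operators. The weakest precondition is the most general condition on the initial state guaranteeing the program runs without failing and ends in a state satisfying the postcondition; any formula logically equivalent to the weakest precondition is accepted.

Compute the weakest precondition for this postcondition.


Working backward. After the program, the postcondition u - 3*pos + 6 >= -1 must hold; in canonical form it is u >= 3*pos - 7.
Before val := pos + 3: u >= 3*pos - 7
Before pos := v + v: u >= 6*v - 7
Before skip: u >= 6*v - 7
Before skip: u >= 6*v - 7
Then branch requires u >= 6*v - 7; else branch requires u >= 6*v - 7.
Before the if: ((x = 3*val + 4 or 3*u + x <= 7) -> u >= 6*v - 7) and ((not (x = 3*val + 4 or 3*u + x <= 7)) -> u >= 6*v - 7)
Answer: WP = ((x = 3*val + 4 or 3*u + x <= 7) -> u >= 6*v - 7) and ((not (x = 3*val + 4 or 3*u + x <= 7)) -> u >= 6*v - 7)


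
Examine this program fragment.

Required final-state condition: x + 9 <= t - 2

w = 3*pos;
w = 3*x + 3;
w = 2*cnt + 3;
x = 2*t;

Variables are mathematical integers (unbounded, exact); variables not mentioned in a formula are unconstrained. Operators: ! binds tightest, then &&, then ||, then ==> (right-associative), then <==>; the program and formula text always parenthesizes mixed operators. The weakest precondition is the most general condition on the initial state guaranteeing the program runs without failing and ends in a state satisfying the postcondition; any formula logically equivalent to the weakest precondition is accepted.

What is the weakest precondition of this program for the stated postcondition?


Working backward. After the program, the postcondition x + 9 <= t - 2 must hold; in canonical form it is x <= t - 11.
Before x := 2*t: t <= -11
Before w := 2*cnt + 3: t <= -11
Before w := 3*x + 3: t <= -11
Before w := 3*pos: t <= -11
Answer: WP = t <= -11


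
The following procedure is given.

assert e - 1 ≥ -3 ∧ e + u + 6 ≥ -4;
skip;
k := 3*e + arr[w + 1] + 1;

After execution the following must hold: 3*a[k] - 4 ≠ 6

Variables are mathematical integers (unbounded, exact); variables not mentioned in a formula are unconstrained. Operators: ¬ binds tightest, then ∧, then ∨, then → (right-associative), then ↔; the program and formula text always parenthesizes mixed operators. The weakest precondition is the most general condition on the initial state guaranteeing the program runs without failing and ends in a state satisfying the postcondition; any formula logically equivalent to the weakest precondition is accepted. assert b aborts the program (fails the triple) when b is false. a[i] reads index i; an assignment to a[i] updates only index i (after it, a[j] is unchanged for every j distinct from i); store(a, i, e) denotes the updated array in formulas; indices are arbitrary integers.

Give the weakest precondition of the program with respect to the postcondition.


Working backward. After the program, the postcondition 3*a[k] - 4 ≠ 6 must hold; in canonical form it is 3*a[k] ≠ 10.
Before k := 3*e + arr[w + 1] + 1: 3*a[arr[w + 1] + 3*e + 1] ≠ 10
Before skip: 3*a[arr[w + 1] + 3*e + 1] ≠ 10
Before assert e - 1 ≥ -3 ∧ e + u + 6 ≥ -4: e ≥ -2 ∧ e + u ≥ -10 ∧ 3*a[arr[w + 1] + 3*e + 1] ≠ 10
Answer: WP = e ≥ -2 ∧ e + u ≥ -10 ∧ 3*a[arr[w + 1] + 3*e + 1] ≠ 10


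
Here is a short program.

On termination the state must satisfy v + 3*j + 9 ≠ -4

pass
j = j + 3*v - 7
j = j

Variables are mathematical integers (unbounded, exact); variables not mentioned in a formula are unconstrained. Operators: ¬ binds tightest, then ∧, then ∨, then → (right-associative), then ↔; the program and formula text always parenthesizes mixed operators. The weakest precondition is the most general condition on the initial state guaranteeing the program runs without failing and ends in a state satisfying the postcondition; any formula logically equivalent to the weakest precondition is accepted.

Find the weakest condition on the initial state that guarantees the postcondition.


Working backward. After the program, the postcondition v + 3*j + 9 ≠ -4 must hold; in canonical form it is 3*j + v ≠ -13.
Before j := j: 3*j + v ≠ -13
Before j := j + 3*v - 7: 3*j + 10*v ≠ 8
Before skip: 3*j + 10*v ≠ 8
Answer: WP = 3*j + 10*v ≠ 8


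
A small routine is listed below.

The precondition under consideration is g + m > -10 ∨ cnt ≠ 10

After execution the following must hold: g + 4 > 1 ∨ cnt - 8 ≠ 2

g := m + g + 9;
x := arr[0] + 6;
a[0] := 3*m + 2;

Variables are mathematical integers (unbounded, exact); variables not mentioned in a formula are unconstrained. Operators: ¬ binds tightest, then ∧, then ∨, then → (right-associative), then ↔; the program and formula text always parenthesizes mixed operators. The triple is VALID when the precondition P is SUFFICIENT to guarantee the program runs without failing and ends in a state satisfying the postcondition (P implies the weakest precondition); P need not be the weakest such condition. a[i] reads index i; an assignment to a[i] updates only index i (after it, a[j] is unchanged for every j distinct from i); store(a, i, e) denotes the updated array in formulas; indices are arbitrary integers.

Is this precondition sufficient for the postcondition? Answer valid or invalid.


Working backward. After the program, the postcondition g + 4 > 1 ∨ cnt - 8 ≠ 2 must hold; in canonical form it is g > -3 ∨ cnt ≠ 10.
Before a[0] := 3*m + 2: g > -3 ∨ cnt ≠ 10
Before x := arr[0] + 6: g > -3 ∨ cnt ≠ 10
Before g := m + g + 9: g + m > -12 ∨ cnt ≠ 10
The weakest precondition is g + m > -12 ∨ cnt ≠ 10.
Check whether g + m > -10 ∨ cnt ≠ 10 implies it.
Every state satisfying the precondition satisfies the weakest precondition: the implication holds.
Answer: valid


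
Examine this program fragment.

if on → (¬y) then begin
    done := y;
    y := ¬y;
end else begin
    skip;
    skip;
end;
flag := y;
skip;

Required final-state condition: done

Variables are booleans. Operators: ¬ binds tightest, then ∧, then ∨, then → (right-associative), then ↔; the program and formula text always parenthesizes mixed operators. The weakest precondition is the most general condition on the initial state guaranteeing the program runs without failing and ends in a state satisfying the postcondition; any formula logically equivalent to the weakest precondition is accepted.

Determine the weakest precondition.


Working backward. After the program, done must hold.
Before skip: done
Before flag := y: done
Then branch requires y; else branch requires done.
Before the if: ((on → (¬y)) → y) ∧ ((¬(on → (¬y))) → done)
Answer: WP = ((on → (¬y)) → y) ∧ ((¬(on → (¬y))) → done)


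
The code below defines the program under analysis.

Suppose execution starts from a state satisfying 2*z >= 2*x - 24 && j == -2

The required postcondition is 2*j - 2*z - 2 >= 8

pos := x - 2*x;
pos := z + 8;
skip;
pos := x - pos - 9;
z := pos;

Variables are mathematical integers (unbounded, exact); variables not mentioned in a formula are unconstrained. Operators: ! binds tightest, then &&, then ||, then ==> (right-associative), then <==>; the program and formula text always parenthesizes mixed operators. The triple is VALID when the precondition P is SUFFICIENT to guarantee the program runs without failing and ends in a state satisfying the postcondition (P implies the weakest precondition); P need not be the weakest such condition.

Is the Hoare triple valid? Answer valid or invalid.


Working backward. After the program, the postcondition 2*j - 2*z - 2 >= 8 must hold; in canonical form it is 2*j >= 2*z + 10.
Before z := pos: 2*j >= 2*pos + 10
Before pos := x - pos - 9: 2*j + 2*pos >= 2*x - 8
Before skip: 2*j + 2*pos >= 2*x - 8
Before pos := z + 8: 2*j + 2*z >= 2*x - 24
Before pos := x - 2*x: 2*j + 2*z >= 2*x - 24
The weakest precondition is 2*j + 2*z >= 2*x - 24.
Check whether 2*z >= 2*x - 24 && j == -2 implies it.
Countermodel: at the initial state j = -2, x = 11, z = 0, the precondition holds but the weakest precondition fails.
Answer: invalid


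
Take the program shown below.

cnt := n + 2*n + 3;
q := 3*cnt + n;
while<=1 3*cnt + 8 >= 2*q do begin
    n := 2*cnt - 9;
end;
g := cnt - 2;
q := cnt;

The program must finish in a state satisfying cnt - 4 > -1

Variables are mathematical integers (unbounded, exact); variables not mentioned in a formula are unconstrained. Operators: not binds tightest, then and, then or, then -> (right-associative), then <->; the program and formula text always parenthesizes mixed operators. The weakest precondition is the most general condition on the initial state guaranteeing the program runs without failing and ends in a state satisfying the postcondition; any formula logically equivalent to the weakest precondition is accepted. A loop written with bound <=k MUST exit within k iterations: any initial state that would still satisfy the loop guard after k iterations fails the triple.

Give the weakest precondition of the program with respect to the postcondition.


Working backward. After the program, the postcondition cnt - 4 > -1 must hold; in canonical form it is cnt > 3.
Before q := cnt: cnt > 3
Before g := cnt - 2: cnt > 3
Before the loop (bound <=1), unroll the exhaustion recursion (WP_0 = exit-now case; WP_j = one more guarded iteration, up to j = 1):
  WP_0: (not (3*cnt >= 2*q - 8)) and cnt > 3
  WP_1: (3*cnt >= 2*q - 8 -> ((not (3*cnt >= 2*q - 8)) and cnt > 3)) and ((not (3*cnt >= 2*q - 8)) -> cnt > 3)
So before the loop: (3*cnt >= 2*q - 8 -> ((not (3*cnt >= 2*q - 8)) and cnt > 3)) and ((not (3*cnt >= 2*q - 8)) -> cnt > 3)
Before q := 3*cnt + n: (3*cnt + 2*n <= 8 -> ((not (3*cnt + 2*n <= 8)) and cnt > 3)) and ((not (3*cnt + 2*n <= 8)) -> cnt > 3)
Before cnt := n + 2*n + 3: (11*n <= -1 -> ((not (11*n <= -1)) and 3*n > 0)) and ((not (11*n <= -1)) -> 3*n > 0)
Answer: WP = (11*n <= -1 -> ((not (11*n <= -1)) and 3*n > 0)) and ((not (11*n <= -1)) -> 3*n > 0)


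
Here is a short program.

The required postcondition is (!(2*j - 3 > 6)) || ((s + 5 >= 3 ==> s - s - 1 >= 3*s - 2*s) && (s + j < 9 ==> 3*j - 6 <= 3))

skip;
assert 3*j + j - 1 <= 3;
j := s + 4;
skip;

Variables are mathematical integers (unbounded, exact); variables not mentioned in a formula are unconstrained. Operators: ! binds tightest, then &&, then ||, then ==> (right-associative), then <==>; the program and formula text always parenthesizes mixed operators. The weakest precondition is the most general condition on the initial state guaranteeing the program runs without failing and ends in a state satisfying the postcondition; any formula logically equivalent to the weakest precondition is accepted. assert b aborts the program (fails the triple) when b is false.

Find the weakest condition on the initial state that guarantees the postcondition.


Working backward. After the program, the postcondition (!(2*j - 3 > 6)) || ((s + 5 >= 3 ==> s - s - 1 >= 3*s - 2*s) && (s + j < 9 ==> 3*j - 6 <= 3)) must hold; in canonical form it is (!(2*j > 9)) || ((s >= -2 ==> s <= -1) && (j + s < 9 ==> 3*j <= 9)).
Before skip: (!(2*j > 9)) || ((s >= -2 ==> s <= -1) && (j + s < 9 ==> 3*j <= 9))
Before j := s + 4: (!(2*s > 1)) || ((s >= -2 ==> s <= -1) && (2*s < 5 ==> 3*s <= -3))
Before assert 3*j + j - 1 <= 3: 4*j <= 4 && ((!(2*s > 1)) || ((s >= -2 ==> s <= -1) && (2*s < 5 ==> 3*s <= -3)))
Before skip: 4*j <= 4 && ((!(2*s > 1)) || ((s >= -2 ==> s <= -1) && (2*s < 5 ==> 3*s <= -3)))
Answer: WP = 4*j <= 4 && ((!(2*s > 1)) || ((s >= -2 ==> s <= -1) && (2*s < 5 ==> 3*s <= -3)))


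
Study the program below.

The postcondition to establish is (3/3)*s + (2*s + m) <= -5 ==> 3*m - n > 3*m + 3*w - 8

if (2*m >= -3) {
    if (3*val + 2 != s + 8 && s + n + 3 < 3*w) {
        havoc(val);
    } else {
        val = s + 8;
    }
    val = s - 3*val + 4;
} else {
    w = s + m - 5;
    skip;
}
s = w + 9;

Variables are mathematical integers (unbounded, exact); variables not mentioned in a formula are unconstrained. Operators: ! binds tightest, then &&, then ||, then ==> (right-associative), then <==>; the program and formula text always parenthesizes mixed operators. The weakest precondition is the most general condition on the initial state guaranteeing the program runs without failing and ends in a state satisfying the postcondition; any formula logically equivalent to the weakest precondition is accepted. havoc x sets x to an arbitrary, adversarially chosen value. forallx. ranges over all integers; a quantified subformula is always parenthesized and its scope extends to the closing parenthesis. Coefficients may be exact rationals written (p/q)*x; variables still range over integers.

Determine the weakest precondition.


Working backward. After the program, the postcondition (3/3)*s + (2*s + m) <= -5 ==> 3*m - n > 3*m + 3*w - 8 must hold; in canonical form it is m + 3*s <= -5 ==> n + 3*w < 8.
Before s := w + 9: m + 3*w <= -32 ==> n + 3*w < 8
Then branch requires ((3*val != s + 6 && n + s < 3*w - 3) ==> (m + 3*w <= -32 ==> n + 3*w < 8)) && ((!(3*val != s + 6 && n + s < 3*w - 3)) ==> (m + 3*w <= -32 ==> n + 3*w < 8)); else branch requires 4*m + 3*s <= -17 ==> 3*m + n + 3*s < 23.
Before the if: (2*m >= -3 ==> (((3*val != s + 6 && n + s < 3*w - 3) ==> (m + 3*w <= -32 ==> n + 3*w < 8)) && ((!(3*val != s + 6 && n + s < 3*w - 3)) ==> (m + 3*w <= -32 ==> n + 3*w < 8)))) && ((!(2*m >= -3)) ==> (4*m + 3*s <= -17 ==> 3*m + n + 3*s < 23))
Answer: WP = (2*m >= -3 ==> (((3*val != s + 6 && n + s < 3*w - 3) ==> (m + 3*w <= -32 ==> n + 3*w < 8)) && ((!(3*val != s + 6 && n + s < 3*w - 3)) ==> (m + 3*w <= -32 ==> n + 3*w < 8)))) && ((!(2*m >= -3)) ==> (4*m + 3*s <= -17 ==> 3*m + n + 3*s < 23))


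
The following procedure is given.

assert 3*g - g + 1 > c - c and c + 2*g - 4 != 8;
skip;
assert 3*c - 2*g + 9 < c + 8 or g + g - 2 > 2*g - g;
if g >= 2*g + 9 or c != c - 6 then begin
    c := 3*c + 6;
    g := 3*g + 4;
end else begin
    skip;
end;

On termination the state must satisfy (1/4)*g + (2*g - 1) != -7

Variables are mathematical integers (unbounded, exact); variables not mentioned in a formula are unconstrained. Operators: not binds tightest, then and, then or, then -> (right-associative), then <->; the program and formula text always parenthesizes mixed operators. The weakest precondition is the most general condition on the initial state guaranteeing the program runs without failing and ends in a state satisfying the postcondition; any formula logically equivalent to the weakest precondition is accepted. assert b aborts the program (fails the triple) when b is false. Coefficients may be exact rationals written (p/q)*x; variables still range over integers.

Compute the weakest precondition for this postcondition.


Working backward. After the program, the postcondition (1/4)*g + (2*g - 1) != -7 must hold; in canonical form it is (9/4)*g != -6.
Then branch requires (27/4)*g != -15; else branch requires (9/4)*g != -6.
Before the if: (27/4)*g != -15
Before assert 3*c - 2*g + 9 < c + 8 or g + g - 2 > 2*g - g: (2*c < 2*g - 1 or g > 2) and (27/4)*g != -15
Before skip: (2*c < 2*g - 1 or g > 2) and (27/4)*g != -15
Before assert 3*g - g + 1 > c - c and c + 2*g - 4 != 8: 2*g > -1 and c + 2*g != 12 and (2*c < 2*g - 1 or g > 2) and (27/4)*g != -15
Answer: WP = 2*g > -1 and c + 2*g != 12 and (2*c < 2*g - 1 or g > 2) and (27/4)*g != -15


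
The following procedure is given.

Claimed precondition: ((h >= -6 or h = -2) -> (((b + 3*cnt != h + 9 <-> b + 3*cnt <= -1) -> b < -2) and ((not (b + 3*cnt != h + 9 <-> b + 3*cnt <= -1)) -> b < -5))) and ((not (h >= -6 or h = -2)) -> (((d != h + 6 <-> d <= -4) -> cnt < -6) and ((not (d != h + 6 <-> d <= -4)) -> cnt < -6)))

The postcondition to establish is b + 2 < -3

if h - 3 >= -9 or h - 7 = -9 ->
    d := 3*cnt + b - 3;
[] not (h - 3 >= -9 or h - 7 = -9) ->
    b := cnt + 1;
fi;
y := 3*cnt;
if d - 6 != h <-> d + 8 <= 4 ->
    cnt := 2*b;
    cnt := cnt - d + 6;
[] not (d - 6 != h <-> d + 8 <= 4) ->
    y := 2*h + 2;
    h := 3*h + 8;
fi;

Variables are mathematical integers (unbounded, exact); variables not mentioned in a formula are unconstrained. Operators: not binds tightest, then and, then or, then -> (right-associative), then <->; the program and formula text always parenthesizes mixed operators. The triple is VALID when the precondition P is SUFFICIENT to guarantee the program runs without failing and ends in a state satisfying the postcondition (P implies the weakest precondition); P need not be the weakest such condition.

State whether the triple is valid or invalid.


Working backward. After the program, the postcondition b + 2 < -3 must hold; in canonical form it is b < -5.
Then branch requires b < -5; else branch requires b < -5.
Before the if: ((d != h + 6 <-> d <= -4) -> b < -5) and ((not (d != h + 6 <-> d <= -4)) -> b < -5)
Before y := 3*cnt: ((d != h + 6 <-> d <= -4) -> b < -5) and ((not (d != h + 6 <-> d <= -4)) -> b < -5)
Then branch requires ((b + 3*cnt != h + 9 <-> b + 3*cnt <= -1) -> b < -5) and ((not (b + 3*cnt != h + 9 <-> b + 3*cnt <= -1)) -> b < -5); else branch requires ((d != h + 6 <-> d <= -4) -> cnt < -6) and ((not (d != h + 6 <-> d <= -4)) -> cnt < -6).
Before the if: ((h >= -6 or h = -2) -> (((b + 3*cnt != h + 9 <-> b + 3*cnt <= -1) -> b < -5) and ((not (b + 3*cnt != h + 9 <-> b + 3*cnt <= -1)) -> b < -5))) and ((not (h >= -6 or h = -2)) -> (((d != h + 6 <-> d <= -4) -> cnt < -6) and ((not (d != h + 6 <-> d <= -4)) -> cnt < -6)))
The weakest precondition is ((h >= -6 or h = -2) -> (((b + 3*cnt != h + 9 <-> b + 3*cnt <= -1) -> b < -5) and ((not (b + 3*cnt != h + 9 <-> b + 3*cnt <= -1)) -> b < -5))) and ((not (h >= -6 or h = -2)) -> (((d != h + 6 <-> d <= -4) -> cnt < -6) and ((not (d != h + 6 <-> d <= -4)) -> cnt < -6))).
Check whether ((h >= -6 or h = -2) -> (((b + 3*cnt != h + 9 <-> b + 3*cnt <= -1) -> b < -2) and ((not (b + 3*cnt != h + 9 <-> b + 3*cnt <= -1)) -> b < -5))) and ((not (h >= -6 or h = -2)) -> (((d != h + 6 <-> d <= -4) -> cnt < -6) and ((not (d != h + 6 <-> d <= -4)) -> cnt < -6))) implies it.
Countermodel: at the initial state b = -3, cnt = -7, d = 0, h = -6, the precondition holds but the weakest precondition fails.
Answer: invalid


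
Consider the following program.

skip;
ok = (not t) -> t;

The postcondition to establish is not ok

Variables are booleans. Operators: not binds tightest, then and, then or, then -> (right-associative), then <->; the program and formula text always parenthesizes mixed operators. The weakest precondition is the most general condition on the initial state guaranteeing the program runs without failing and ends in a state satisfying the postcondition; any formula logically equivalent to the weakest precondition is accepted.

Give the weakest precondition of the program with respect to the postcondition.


Working backward. After the program, not ok must hold.
Before ok := (not t) -> t: not ((not t) -> t)
Before skip: not ((not t) -> t)
Answer: WP = not ((not t) -> t)


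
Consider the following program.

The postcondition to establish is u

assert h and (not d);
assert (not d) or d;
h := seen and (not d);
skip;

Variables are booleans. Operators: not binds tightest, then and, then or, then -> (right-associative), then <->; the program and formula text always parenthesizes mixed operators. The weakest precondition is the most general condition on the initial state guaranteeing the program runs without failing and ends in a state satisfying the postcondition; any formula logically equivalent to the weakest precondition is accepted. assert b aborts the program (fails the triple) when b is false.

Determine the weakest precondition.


Working backward. After the program, u must hold.
Before skip: u
Before h := seen and (not d): u
Before assert (not d) or d: u
Before assert h and (not d): h and (not d) and u
Answer: WP = h and (not d) and u


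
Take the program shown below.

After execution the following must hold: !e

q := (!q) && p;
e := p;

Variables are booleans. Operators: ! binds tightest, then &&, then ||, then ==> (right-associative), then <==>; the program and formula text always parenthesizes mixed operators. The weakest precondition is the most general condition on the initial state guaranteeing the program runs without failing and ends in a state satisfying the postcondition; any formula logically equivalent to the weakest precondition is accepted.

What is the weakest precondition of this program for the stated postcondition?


Working backward. After the program, !e must hold.
Before e := p: !p
Before q := (!q) && p: !p
Answer: WP = !p
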